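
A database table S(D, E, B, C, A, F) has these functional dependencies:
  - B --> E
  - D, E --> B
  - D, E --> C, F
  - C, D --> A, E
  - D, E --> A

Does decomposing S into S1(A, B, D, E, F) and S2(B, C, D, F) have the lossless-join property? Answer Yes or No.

Yes

The shared attributes are {B, D, F} and {B, D, F}⁺ = {A, B, C, D, E, F}.
Since S1 ⊆ {A, B, C, D, E, F}, the intersection is a superkey of S1; the decomposition is lossless.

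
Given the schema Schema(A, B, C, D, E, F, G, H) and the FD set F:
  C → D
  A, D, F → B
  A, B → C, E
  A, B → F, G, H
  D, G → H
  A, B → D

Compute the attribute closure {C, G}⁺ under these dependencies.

{C, D, G, H}

Start with {C, G}.
C → D applies; add {D} → now {C, D, G}.
D, G → H applies; add {H} → now {C, D, G, H}.
No further FD applies.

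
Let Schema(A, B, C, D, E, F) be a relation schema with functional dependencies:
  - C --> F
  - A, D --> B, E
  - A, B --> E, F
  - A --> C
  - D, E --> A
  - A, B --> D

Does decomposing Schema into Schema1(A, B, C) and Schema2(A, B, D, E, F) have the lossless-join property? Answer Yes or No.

Yes

Common attributes: {A, B}; their closure is {A, B, C, D, E, F}.
Since Schema1 ⊆ {A, B, C, D, E, F}, the intersection is a superkey of Schema1; the decomposition is lossless.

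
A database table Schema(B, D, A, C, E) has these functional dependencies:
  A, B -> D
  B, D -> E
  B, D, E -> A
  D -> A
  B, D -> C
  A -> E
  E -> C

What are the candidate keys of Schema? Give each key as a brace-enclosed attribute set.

{A, B}, {B, D}

No FD produces {B}, so it must be in every candidate key.
{A, B}⁺ = {A, B, C, D, E} — all of the relation — so {A, B} is a candidate key.
{B, D}⁺ = {A, B, C, D, E} — all of the relation — so {B, D} is a candidate key.
These are minimal and exhaustive — every other superkey contains one of them.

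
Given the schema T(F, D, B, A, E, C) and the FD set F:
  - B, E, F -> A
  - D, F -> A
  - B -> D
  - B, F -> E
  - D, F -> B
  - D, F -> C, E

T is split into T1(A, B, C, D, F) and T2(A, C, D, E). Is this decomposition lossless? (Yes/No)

Common attributes: {A, C, D}; their closure is {A, C, D}.
The closure covers neither T1 nor T2 entirely; the join is not lossless.

No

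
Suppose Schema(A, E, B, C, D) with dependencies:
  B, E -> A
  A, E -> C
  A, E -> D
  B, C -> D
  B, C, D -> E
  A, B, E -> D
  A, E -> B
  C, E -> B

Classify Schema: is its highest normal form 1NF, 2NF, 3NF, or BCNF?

Candidate keys: {A, E}, {B, C}, {B, E}, {C, E}. Prime attributes: {A, B, C, E}.
The left-hand side of every FD is a superkey, so BCNF is satisfied.

BCNF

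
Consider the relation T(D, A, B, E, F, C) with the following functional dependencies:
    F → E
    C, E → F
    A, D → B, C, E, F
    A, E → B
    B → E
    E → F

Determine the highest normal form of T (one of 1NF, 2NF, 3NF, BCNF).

2NF

Candidate key: {A, D}. Prime attributes: {A, D}.
F → E: {F}⁺ = {E, F}, which is not all of the attributes, so the left side is not a superkey — BCNF is violated.
F → E determines the non-prime attribute {E} from a non-superkey — 3NF is violated.
No proper subset of a key has a non-prime attribute in its closure, so there is no partial dependency; 2NF holds.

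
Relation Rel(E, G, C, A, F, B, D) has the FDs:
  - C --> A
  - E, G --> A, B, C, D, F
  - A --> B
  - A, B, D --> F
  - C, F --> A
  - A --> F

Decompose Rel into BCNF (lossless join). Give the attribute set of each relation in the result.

Candidate key of the original relation: {E, G}.
Within {A, B, C, D, E, F, G}: {C}⁺ ∩ {A, B, C, D, E, F, G} = {A, B, C, F}, not the whole set, so C --> A, B, F violates BCNF; decompose into {A, B, C, F} and {C, D, E, G}.
Within {A, B, C, F}: {A}⁺ ∩ {A, B, C, F} = {A, B, F}, not the whole set, so A --> B, F violates BCNF; decompose into {A, B, F} and {A, C}.
{A, B, F}: every determinant is a superkey — BCNF.
{A, C}: every determinant is a superkey — BCNF.
{C, D, E, G}: every determinant is a superkey — BCNF.

{A, B, F}; {A, C}; {C, D, E, G}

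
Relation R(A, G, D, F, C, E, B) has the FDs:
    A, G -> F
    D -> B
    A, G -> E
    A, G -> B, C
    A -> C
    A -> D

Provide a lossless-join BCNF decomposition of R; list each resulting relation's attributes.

Candidate key of the original relation: {A, G}.
Within {A, B, C, D, E, F, G}: {D}⁺ ∩ {A, B, C, D, E, F, G} = {B, D}, not the whole set, so D -> B violates BCNF; decompose into {B, D} and {A, C, D, E, F, G}.
{B, D} has no BCNF violation.
Within {A, C, D, E, F, G}: {A}⁺ ∩ {A, C, D, E, F, G} = {A, C, D}, not the whole set, so A -> C, D violates BCNF; decompose into {A, C, D} and {A, E, F, G}.
{A, C, D} has no BCNF violation.
{A, E, F, G} has no BCNF violation.

{A, C, D}; {A, E, F, G}; {B, D}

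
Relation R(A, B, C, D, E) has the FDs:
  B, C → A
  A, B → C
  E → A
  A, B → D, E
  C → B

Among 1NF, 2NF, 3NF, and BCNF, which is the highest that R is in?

Candidate keys: {A, B}, {B, E}, {C}. Prime attributes: {A, B, C, E}.
For E → A we have {E}⁺ = {A, E}; {E} is not a superkey, so BCNF fails.
Since {A} ⊆ prime attributes and every other non-superkey FD also has a prime right side, the schema is in 3NF.

3NF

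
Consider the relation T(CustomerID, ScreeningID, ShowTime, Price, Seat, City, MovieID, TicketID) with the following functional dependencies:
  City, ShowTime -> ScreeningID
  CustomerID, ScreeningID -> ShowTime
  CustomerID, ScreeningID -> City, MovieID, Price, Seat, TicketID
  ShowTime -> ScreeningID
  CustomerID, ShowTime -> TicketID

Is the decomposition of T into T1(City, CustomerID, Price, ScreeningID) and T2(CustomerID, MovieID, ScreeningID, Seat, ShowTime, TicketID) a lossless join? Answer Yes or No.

Common attributes: {CustomerID, ScreeningID}; their closure is {City, CustomerID, MovieID, Price, ScreeningID, Seat, ShowTime, TicketID}.
Since T1 ⊆ {City, CustomerID, MovieID, Price, ScreeningID, Seat, ShowTime, TicketID}, the intersection is a superkey of T1; the decomposition is lossless.

Yes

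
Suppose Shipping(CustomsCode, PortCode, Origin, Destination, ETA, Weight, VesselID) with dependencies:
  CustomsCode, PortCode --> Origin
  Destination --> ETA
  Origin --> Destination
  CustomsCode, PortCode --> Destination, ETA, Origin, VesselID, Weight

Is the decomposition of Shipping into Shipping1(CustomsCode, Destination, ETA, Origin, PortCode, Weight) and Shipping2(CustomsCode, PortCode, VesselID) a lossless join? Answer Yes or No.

Yes

The shared attributes are {CustomsCode, PortCode} and {CustomsCode, PortCode}⁺ = {CustomsCode, Destination, ETA, Origin, PortCode, VesselID, Weight}.
Since Shipping1 ⊆ {CustomsCode, Destination, ETA, Origin, PortCode, VesselID, Weight}, the intersection is a superkey of Shipping1; the decomposition is lossless.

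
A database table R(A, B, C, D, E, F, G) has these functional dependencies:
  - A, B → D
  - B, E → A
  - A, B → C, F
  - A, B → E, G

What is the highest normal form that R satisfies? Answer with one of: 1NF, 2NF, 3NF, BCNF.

Candidate keys: {A, B}, {B, E}. Prime attributes: {A, B, E}.
The left-hand side of every FD is a superkey, so BCNF is satisfied.

BCNF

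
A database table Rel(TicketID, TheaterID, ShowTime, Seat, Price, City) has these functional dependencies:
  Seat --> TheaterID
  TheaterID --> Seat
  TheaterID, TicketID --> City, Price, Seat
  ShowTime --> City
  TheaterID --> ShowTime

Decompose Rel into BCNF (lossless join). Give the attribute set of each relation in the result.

Candidate keys of the original relation: {Seat, TicketID}, {TheaterID, TicketID}.
Within {City, Price, Seat, ShowTime, TheaterID, TicketID}: {Seat}⁺ ∩ {City, Price, Seat, ShowTime, TheaterID, TicketID} = {City, Seat, ShowTime, TheaterID}, not the whole set, so Seat --> City, ShowTime, TheaterID violates BCNF; decompose into {City, Seat, ShowTime, TheaterID} and {Price, Seat, TicketID}.
Within {City, Seat, ShowTime, TheaterID}: {ShowTime}⁺ ∩ {City, Seat, ShowTime, TheaterID} = {City, ShowTime}, not the whole set, so ShowTime --> City violates BCNF; decompose into {City, ShowTime} and {Seat, ShowTime, TheaterID}.
{City, ShowTime}: every determinant is a superkey — BCNF.
{Seat, ShowTime, TheaterID}: every determinant is a superkey — BCNF.
{Price, Seat, TicketID}: every determinant is a superkey — BCNF.

{City, ShowTime}; {Price, Seat, TicketID}; {Seat, ShowTime, TheaterID}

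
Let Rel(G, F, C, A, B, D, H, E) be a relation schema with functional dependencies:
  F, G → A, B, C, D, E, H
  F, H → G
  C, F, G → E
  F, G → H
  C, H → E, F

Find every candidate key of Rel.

{C, H} is a candidate key since {C, H}⁺ = {A, B, C, D, E, F, G, H} covers every attribute.
{F, G} is a candidate key since {F, G}⁺ = {A, B, C, D, E, F, G, H} covers every attribute.
{F, H} is a candidate key since {F, H}⁺ = {A, B, C, D, E, F, G, H} covers every attribute.
These are minimal and exhaustive — every other superkey contains one of them.

{C, H}, {F, G}, {F, H}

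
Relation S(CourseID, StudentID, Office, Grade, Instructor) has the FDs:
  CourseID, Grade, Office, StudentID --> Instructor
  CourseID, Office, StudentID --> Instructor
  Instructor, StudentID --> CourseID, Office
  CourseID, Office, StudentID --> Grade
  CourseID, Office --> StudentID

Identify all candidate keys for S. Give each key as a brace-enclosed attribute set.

{CourseID, Office} is a candidate key since {CourseID, Office}⁺ = {CourseID, Grade, Instructor, Office, StudentID} covers every attribute.
{Instructor, StudentID} is a candidate key since {Instructor, StudentID}⁺ = {CourseID, Grade, Instructor, Office, StudentID} covers every attribute.
These are minimal and exhaustive — every other superkey contains one of them.

{CourseID, Office}, {Instructor, StudentID}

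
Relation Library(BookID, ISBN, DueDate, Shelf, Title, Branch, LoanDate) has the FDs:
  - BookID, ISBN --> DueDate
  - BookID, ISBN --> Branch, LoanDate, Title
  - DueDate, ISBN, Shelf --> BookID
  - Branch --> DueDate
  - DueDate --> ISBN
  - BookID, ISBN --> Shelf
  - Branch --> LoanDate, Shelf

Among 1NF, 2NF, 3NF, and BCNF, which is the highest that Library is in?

3NF

Candidate keys: {BookID, DueDate}, {BookID, ISBN}, {Branch}, {DueDate, Shelf}. Prime attributes: {BookID, Branch, DueDate, ISBN, Shelf}.
For DueDate --> ISBN we have {DueDate}⁺ = {DueDate, ISBN}; {DueDate} is not a superkey, so BCNF fails.
But every attribute on its right side ({ISBN}) is prime, and the same holds for every other non-superkey FD, so 3NF still holds.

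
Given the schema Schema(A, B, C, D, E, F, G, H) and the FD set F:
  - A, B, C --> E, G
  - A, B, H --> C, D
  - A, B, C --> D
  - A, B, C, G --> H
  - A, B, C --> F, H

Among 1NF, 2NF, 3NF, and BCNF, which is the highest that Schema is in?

BCNF

Candidate keys: {A, B, C}, {A, B, H}. Prime attributes: {A, B, C, H}.
Each dependency's left side is a superkey — BCNF holds.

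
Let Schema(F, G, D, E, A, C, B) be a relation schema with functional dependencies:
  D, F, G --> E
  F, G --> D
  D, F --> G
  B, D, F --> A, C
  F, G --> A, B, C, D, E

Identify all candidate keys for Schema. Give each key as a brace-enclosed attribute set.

{D, F}, {F, G}

Attributes never on any right-hand side: {F} — every candidate key must contain it.
{D, F}⁺ = {A, B, C, D, E, F, G}, which is every attribute, so {D, F} is a candidate key.
{F, G}⁺ = {A, B, C, D, E, F, G}, which is every attribute, so {F, G} is a candidate key.
These are minimal and exhaustive — every other superkey contains one of them.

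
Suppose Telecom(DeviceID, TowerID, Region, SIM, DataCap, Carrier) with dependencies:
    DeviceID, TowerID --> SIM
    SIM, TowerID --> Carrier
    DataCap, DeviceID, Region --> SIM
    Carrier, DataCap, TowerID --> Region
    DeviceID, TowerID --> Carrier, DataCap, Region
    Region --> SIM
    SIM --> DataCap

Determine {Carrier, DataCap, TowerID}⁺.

Start with {Carrier, DataCap, TowerID}.
Carrier, DataCap, TowerID --> Region applies; add {Region} → now {Carrier, DataCap, Region, TowerID}.
Region --> SIM applies; add {SIM} → now {Carrier, DataCap, Region, SIM, TowerID}.
No further FD applies.

{Carrier, DataCap, Region, SIM, TowerID}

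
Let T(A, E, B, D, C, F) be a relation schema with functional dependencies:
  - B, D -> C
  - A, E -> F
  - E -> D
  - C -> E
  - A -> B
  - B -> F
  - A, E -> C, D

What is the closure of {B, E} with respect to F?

Start with {B, E}.
E -> D applies; add {D} → now {B, D, E}.
B -> F applies; add {F} → now {B, D, E, F}.
B, D -> C applies; add {C} → now {B, C, D, E, F}.
No further FD applies.

{B, C, D, E, F}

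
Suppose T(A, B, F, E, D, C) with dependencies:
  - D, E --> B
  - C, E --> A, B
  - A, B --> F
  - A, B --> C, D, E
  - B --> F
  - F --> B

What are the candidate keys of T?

{A, B}, {A, D, E}, {A, F}, {C, E}

{A, B}⁺ = {A, B, C, D, E, F}, which is every attribute, so {A, B} is a candidate key.
{A, F}⁺ = {A, B, C, D, E, F}, which is every attribute, so {A, F} is a candidate key.
{C, E}⁺ = {A, B, C, D, E, F}, which is every attribute, so {C, E} is a candidate key.
{A, D, E}⁺ = {A, B, C, D, E, F}, which is every attribute, so {A, D, E} is a candidate key.
No proper subset of any of these is a key, and no other minimal superkey exists.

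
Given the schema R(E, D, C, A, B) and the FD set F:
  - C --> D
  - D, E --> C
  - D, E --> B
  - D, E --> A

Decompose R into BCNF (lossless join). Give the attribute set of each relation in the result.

Candidate keys of the original relation: {C, E}, {D, E}.
{A, B, C, D, E}: {C} determines {C, D} here but is not a superkey — split on C --> D, giving {C, D} and {A, B, C, E}.
{C, D}: every determinant is a superkey — BCNF.
{A, B, C, E}: every determinant is a superkey — BCNF.

{A, B, C, E}; {C, D}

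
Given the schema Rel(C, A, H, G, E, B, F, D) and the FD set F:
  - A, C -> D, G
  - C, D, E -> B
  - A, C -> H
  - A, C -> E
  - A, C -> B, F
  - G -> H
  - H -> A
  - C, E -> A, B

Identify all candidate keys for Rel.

{A, C}, {C, E}, {C, G}, {C, H}

{C} never appears on the right of any FD, so every key must include it.
{A, C}⁺ = {A, B, C, D, E, F, G, H} — all of the relation — so {A, C} is a candidate key.
{C, E}⁺ = {A, B, C, D, E, F, G, H} — all of the relation — so {C, E} is a candidate key.
{C, G}⁺ = {A, B, C, D, E, F, G, H} — all of the relation — so {C, G} is a candidate key.
{C, H}⁺ = {A, B, C, D, E, F, G, H} — all of the relation — so {C, H} is a candidate key.
No proper subset of any of these is a key, and no other minimal superkey exists.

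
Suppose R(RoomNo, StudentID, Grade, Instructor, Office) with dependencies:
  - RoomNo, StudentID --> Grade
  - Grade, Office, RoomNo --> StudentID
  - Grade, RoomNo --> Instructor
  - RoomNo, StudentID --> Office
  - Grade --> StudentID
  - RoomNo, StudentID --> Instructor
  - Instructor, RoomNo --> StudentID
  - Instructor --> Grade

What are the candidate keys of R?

{RoomNo} never appears on the right of any FD, so every key must include it.
Closure of {Grade, RoomNo} is {Grade, Instructor, Office, RoomNo, StudentID}, the whole schema; {Grade, RoomNo} is a candidate key.
Closure of {Instructor, RoomNo} is {Grade, Instructor, Office, RoomNo, StudentID}, the whole schema; {Instructor, RoomNo} is a candidate key.
Closure of {RoomNo, StudentID} is {Grade, Instructor, Office, RoomNo, StudentID}, the whole schema; {RoomNo, StudentID} is a candidate key.
These are minimal and exhaustive — every other superkey contains one of them.

{Grade, RoomNo}, {Instructor, RoomNo}, {RoomNo, StudentID}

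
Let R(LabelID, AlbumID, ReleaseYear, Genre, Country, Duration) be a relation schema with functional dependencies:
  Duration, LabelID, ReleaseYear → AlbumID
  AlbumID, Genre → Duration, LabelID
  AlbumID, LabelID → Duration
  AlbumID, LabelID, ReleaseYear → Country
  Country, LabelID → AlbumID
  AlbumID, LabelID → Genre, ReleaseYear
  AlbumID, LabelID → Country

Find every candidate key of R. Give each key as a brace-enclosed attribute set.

{AlbumID, Genre}⁺ = {AlbumID, Country, Duration, Genre, LabelID, ReleaseYear}, which is every attribute, so {AlbumID, Genre} is a candidate key.
{AlbumID, LabelID}⁺ = {AlbumID, Country, Duration, Genre, LabelID, ReleaseYear}, which is every attribute, so {AlbumID, LabelID} is a candidate key.
{Country, LabelID}⁺ = {AlbumID, Country, Duration, Genre, LabelID, ReleaseYear}, which is every attribute, so {Country, LabelID} is a candidate key.
{Duration, LabelID, ReleaseYear}⁺ = {AlbumID, Country, Duration, Genre, LabelID, ReleaseYear}, which is every attribute, so {Duration, LabelID, ReleaseYear} is a candidate key.
These are minimal and exhaustive — every other superkey contains one of them.

{AlbumID, Genre}, {AlbumID, LabelID}, {Country, LabelID}, {Duration, LabelID, ReleaseYear}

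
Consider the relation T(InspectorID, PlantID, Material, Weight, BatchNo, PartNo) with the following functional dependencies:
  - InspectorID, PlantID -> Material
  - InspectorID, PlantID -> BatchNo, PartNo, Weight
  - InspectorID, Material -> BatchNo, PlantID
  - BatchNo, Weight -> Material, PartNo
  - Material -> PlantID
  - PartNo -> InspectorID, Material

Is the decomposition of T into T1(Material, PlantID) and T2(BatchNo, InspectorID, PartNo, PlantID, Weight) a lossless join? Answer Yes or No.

No

T1 ∩ T2 = {PlantID}; its closure under F is {PlantID}.
The closure covers neither T1 nor T2 entirely; the join is not lossless.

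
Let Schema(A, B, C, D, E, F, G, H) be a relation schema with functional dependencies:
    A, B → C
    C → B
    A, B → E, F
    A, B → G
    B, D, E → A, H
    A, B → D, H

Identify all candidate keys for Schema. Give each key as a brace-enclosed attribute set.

{A, B}, {A, C}, {B, D, E}, {C, D, E}

{A, B}⁺ = {A, B, C, D, E, F, G, H} — all of the relation — so {A, B} is a candidate key.
{A, C}⁺ = {A, B, C, D, E, F, G, H} — all of the relation — so {A, C} is a candidate key.
{B, D, E}⁺ = {A, B, C, D, E, F, G, H} — all of the relation — so {B, D, E} is a candidate key.
{C, D, E}⁺ = {A, B, C, D, E, F, G, H} — all of the relation — so {C, D, E} is a candidate key.
These are minimal and exhaustive — every other superkey contains one of them.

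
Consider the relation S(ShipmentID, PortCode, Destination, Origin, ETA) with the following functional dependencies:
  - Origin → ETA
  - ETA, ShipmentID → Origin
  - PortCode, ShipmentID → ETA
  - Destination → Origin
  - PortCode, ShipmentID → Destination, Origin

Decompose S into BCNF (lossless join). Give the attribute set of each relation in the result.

{Destination, Origin}; {Destination, PortCode, ShipmentID}; {ETA, Origin}

Candidate key of the original relation: {PortCode, ShipmentID}.
In {Destination, ETA, Origin, PortCode, ShipmentID}, {Origin} is not a superkey ({Origin}⁺ restricted to this set is {ETA, Origin}), so split on Origin → ETA into {ETA, Origin} and {Destination, Origin, PortCode, ShipmentID}.
{ETA, Origin}: every determinant is a superkey — BCNF.
In {Destination, Origin, PortCode, ShipmentID}, {Destination} is not a superkey ({Destination}⁺ restricted to this set is {Destination, Origin}), so split on Destination → Origin into {Destination, Origin} and {Destination, PortCode, ShipmentID}.
{Destination, Origin}: every determinant is a superkey — BCNF.
{Destination, PortCode, ShipmentID}: every determinant is a superkey — BCNF.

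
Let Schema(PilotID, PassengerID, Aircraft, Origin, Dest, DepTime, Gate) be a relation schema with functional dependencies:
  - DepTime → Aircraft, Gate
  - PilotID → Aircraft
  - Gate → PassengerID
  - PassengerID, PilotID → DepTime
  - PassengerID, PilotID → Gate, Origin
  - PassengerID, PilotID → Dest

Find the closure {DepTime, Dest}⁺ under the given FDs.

{Aircraft, DepTime, Dest, Gate, PassengerID}

Start with {DepTime, Dest}.
DepTime → Aircraft, Gate applies; add {Aircraft, Gate} → now {Aircraft, DepTime, Dest, Gate}.
Gate → PassengerID applies; add {PassengerID} → now {Aircraft, DepTime, Dest, Gate, PassengerID}.
No further FD applies.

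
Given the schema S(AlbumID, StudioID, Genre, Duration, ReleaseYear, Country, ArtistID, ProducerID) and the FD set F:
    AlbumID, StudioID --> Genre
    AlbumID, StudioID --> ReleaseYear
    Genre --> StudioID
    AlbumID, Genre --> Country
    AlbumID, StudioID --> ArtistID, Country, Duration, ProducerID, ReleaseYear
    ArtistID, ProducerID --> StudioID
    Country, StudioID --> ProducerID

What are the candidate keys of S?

{AlbumID, ArtistID, ProducerID}, {AlbumID, Genre}, {AlbumID, StudioID}

No FD produces {AlbumID}, so it must be in every candidate key.
{AlbumID, Genre}⁺ = {AlbumID, ArtistID, Country, Duration, Genre, ProducerID, ReleaseYear, StudioID} — all of the relation — so {AlbumID, Genre} is a candidate key.
{AlbumID, StudioID}⁺ = {AlbumID, ArtistID, Country, Duration, Genre, ProducerID, ReleaseYear, StudioID} — all of the relation — so {AlbumID, StudioID} is a candidate key.
{AlbumID, ArtistID, ProducerID}⁺ = {AlbumID, ArtistID, Country, Duration, Genre, ProducerID, ReleaseYear, StudioID} — all of the relation — so {AlbumID, ArtistID, ProducerID} is a candidate key.
These are minimal and exhaustive — every other superkey contains one of them.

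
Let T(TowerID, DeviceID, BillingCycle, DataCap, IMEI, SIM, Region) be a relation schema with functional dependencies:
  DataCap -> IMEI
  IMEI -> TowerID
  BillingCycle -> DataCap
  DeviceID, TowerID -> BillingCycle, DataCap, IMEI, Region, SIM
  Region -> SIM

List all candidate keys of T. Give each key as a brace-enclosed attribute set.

No FD produces {DeviceID}, so it must be in every candidate key.
Closure of {BillingCycle, DeviceID} is {BillingCycle, DataCap, DeviceID, IMEI, Region, SIM, TowerID}, the whole schema; {BillingCycle, DeviceID} is a candidate key.
Closure of {DataCap, DeviceID} is {BillingCycle, DataCap, DeviceID, IMEI, Region, SIM, TowerID}, the whole schema; {DataCap, DeviceID} is a candidate key.
Closure of {DeviceID, IMEI} is {BillingCycle, DataCap, DeviceID, IMEI, Region, SIM, TowerID}, the whole schema; {DeviceID, IMEI} is a candidate key.
Closure of {DeviceID, TowerID} is {BillingCycle, DataCap, DeviceID, IMEI, Region, SIM, TowerID}, the whole schema; {DeviceID, TowerID} is a candidate key.
These are minimal and exhaustive — every other superkey contains one of them.

{BillingCycle, DeviceID}, {DataCap, DeviceID}, {DeviceID, IMEI}, {DeviceID, TowerID}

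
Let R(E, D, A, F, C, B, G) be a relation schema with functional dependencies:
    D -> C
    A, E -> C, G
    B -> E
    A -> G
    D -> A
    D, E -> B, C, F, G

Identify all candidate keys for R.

{B, D}, {D, E}

{D} never appears on the right of any FD, so every key must include it.
{B, D} is a candidate key since {B, D}⁺ = {A, B, C, D, E, F, G} covers every attribute.
{D, E} is a candidate key since {D, E}⁺ = {A, B, C, D, E, F, G} covers every attribute.
These are minimal and exhaustive — every other superkey contains one of them.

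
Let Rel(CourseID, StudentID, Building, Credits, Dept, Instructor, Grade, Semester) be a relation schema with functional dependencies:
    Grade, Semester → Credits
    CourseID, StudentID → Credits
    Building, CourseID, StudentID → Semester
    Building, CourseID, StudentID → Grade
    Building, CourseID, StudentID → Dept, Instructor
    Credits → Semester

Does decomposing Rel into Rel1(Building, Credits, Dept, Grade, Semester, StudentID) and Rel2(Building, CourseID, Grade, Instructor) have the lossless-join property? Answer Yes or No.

Rel1 ∩ Rel2 = {Building, Grade}; its closure under F is {Building, Grade}.
Neither Rel1 nor Rel2 is contained in that closure, so the decomposition is lossy.

No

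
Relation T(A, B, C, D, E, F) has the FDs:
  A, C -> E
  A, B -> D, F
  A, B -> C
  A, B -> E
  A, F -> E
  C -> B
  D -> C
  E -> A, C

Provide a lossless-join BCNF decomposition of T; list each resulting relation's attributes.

Candidate keys of the original relation: {A, B}, {A, C}, {A, D}, {A, F}, {E}.
Within {A, B, C, D, E, F}: {C}⁺ ∩ {A, B, C, D, E, F} = {B, C}, not the whole set, so C -> B violates BCNF; decompose into {B, C} and {A, C, D, E, F}.
{B, C} has no BCNF violation.
Within {A, C, D, E, F}: {D}⁺ ∩ {A, C, D, E, F} = {C, D}, not the whole set, so D -> C violates BCNF; decompose into {C, D} and {A, D, E, F}.
{C, D} has no BCNF violation.
{A, D, E, F} has no BCNF violation.

{A, D, E, F}; {B, C}; {C, D}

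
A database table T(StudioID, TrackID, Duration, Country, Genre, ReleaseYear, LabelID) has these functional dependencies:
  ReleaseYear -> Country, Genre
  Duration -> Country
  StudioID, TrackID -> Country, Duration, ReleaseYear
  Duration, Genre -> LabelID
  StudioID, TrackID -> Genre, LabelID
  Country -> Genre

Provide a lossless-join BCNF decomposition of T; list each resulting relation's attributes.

{Country, Genre}; {Country, ReleaseYear}; {Duration, LabelID}; {Duration, ReleaseYear, StudioID, TrackID}

Candidate key of the original relation: {StudioID, TrackID}.
Within {Country, Duration, Genre, LabelID, ReleaseYear, StudioID, TrackID}: {ReleaseYear}⁺ ∩ {Country, Duration, Genre, LabelID, ReleaseYear, StudioID, TrackID} = {Country, Genre, ReleaseYear}, not the whole set, so ReleaseYear -> Country, Genre violates BCNF; decompose into {Country, Genre, ReleaseYear} and {Duration, LabelID, ReleaseYear, StudioID, TrackID}.
Within {Country, Genre, ReleaseYear}: {Country}⁺ ∩ {Country, Genre, ReleaseYear} = {Country, Genre}, not the whole set, so Country -> Genre violates BCNF; decompose into {Country, Genre} and {Country, ReleaseYear}.
{Country, Genre} has no BCNF violation.
{Country, ReleaseYear} has no BCNF violation.
Within {Duration, LabelID, ReleaseYear, StudioID, TrackID}: {Duration}⁺ ∩ {Duration, LabelID, ReleaseYear, StudioID, TrackID} = {Duration, LabelID}, not the whole set, so Duration -> LabelID violates BCNF; decompose into {Duration, LabelID} and {Duration, ReleaseYear, StudioID, TrackID}.
{Duration, LabelID} has no BCNF violation.
{Duration, ReleaseYear, StudioID, TrackID} has no BCNF violation.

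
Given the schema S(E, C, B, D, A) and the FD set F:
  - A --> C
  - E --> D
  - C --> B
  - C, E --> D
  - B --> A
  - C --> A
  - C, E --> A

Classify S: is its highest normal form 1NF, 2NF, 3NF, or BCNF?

Candidate keys: {A, E}, {B, E}, {C, E}. Prime attributes: {A, B, C, E}.
A --> C breaks BCNF: {A}⁺ = {A, B, C}, so {A} is not a superkey.
E --> D has non-prime {D} on the right and a non-superkey on the left, so 3NF fails.
The proper key subset {E} of {A, E} determines non-prime {D}, so the relation is not even in 2NF.

1NF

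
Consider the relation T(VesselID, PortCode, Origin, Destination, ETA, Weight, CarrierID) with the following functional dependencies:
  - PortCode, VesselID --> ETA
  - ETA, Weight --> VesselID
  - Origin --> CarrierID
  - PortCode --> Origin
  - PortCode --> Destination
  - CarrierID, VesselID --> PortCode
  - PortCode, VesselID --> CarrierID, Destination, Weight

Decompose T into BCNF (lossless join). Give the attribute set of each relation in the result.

Candidate keys of the original relation: {CarrierID, ETA, Weight}, {CarrierID, VesselID}, {ETA, Origin, Weight}, {ETA, PortCode, Weight}, {Origin, VesselID}, {PortCode, VesselID}.
Within {CarrierID, Destination, ETA, Origin, PortCode, VesselID, Weight}: {ETA, Weight}⁺ ∩ {CarrierID, Destination, ETA, Origin, PortCode, VesselID, Weight} = {ETA, VesselID, Weight}, not the whole set, so ETA, Weight --> VesselID violates BCNF; decompose into {ETA, VesselID, Weight} and {CarrierID, Destination, ETA, Origin, PortCode, Weight}.
{ETA, VesselID, Weight} is in BCNF.
Within {CarrierID, Destination, ETA, Origin, PortCode, Weight}: {Origin}⁺ ∩ {CarrierID, Destination, ETA, Origin, PortCode, Weight} = {CarrierID, Origin}, not the whole set, so Origin --> CarrierID violates BCNF; decompose into {CarrierID, Origin} and {Destination, ETA, Origin, PortCode, Weight}.
{CarrierID, Origin} is in BCNF.
Within {Destination, ETA, Origin, PortCode, Weight}: {PortCode}⁺ ∩ {Destination, ETA, Origin, PortCode, Weight} = {Destination, Origin, PortCode}, not the whole set, so PortCode --> Destination, Origin violates BCNF; decompose into {Destination, Origin, PortCode} and {ETA, PortCode, Weight}.
{Destination, Origin, PortCode} is in BCNF.
{ETA, PortCode, Weight} is in BCNF.

{CarrierID, Origin}; {Destination, Origin, PortCode}; {ETA, PortCode, Weight}; {ETA, VesselID, Weight}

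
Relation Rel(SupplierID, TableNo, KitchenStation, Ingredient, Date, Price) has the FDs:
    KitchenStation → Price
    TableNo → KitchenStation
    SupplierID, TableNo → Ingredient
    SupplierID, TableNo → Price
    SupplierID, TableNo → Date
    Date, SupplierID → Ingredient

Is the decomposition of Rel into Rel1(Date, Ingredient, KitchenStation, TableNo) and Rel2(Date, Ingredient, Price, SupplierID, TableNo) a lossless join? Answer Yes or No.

Yes

Common attributes: {Date, Ingredient, TableNo}; their closure is {Date, Ingredient, KitchenStation, Price, TableNo}.
Rel1 is contained in that closure, so Rel1 ∩ Rel2 → Rel1 holds and the join is lossless.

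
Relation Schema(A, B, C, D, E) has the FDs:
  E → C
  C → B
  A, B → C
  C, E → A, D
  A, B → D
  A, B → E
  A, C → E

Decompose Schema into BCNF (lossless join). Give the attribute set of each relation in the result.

Candidate keys of the original relation: {A, B}, {A, C}, {E}.
{A, B, C, D, E}: {C} determines {B, C} here but is not a superkey — split on C → B, giving {B, C} and {A, C, D, E}.
{B, C} is in BCNF.
{A, C, D, E} is in BCNF.

{A, C, D, E}; {B, C}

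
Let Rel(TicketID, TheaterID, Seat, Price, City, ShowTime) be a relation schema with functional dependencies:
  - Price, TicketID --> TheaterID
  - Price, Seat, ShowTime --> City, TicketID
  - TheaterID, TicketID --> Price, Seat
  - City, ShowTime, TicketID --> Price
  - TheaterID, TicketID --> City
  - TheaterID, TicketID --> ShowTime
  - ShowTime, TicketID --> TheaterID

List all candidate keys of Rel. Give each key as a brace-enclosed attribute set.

{Price, Seat, ShowTime}, {Price, TicketID}, {ShowTime, TicketID}, {TheaterID, TicketID}

{Price, TicketID}⁺ = {City, Price, Seat, ShowTime, TheaterID, TicketID} — all of the relation — so {Price, TicketID} is a candidate key.
{ShowTime, TicketID}⁺ = {City, Price, Seat, ShowTime, TheaterID, TicketID} — all of the relation — so {ShowTime, TicketID} is a candidate key.
{TheaterID, TicketID}⁺ = {City, Price, Seat, ShowTime, TheaterID, TicketID} — all of the relation — so {TheaterID, TicketID} is a candidate key.
{Price, Seat, ShowTime}⁺ = {City, Price, Seat, ShowTime, TheaterID, TicketID} — all of the relation — so {Price, Seat, ShowTime} is a candidate key.
No proper subset of any of these is a key, and no other minimal superkey exists.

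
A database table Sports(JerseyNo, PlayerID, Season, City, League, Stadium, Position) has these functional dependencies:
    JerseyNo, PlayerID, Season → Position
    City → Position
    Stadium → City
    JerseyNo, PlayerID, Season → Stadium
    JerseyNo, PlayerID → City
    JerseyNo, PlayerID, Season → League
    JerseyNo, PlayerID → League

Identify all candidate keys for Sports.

{JerseyNo, PlayerID, Season}

Attributes never on any right-hand side: {JerseyNo, PlayerID, Season} — every candidate key must contain all of them.
{JerseyNo, PlayerID, Season} is a candidate key since {JerseyNo, PlayerID, Season}⁺ = {City, JerseyNo, League, PlayerID, Position, Season, Stadium} covers every attribute.
Every other attribute set either contains this one or has a smaller closure.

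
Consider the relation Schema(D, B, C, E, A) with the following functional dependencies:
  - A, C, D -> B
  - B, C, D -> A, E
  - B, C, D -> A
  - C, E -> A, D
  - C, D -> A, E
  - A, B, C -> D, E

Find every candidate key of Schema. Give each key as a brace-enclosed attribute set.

No FD produces {C}, so it must be in every candidate key.
Closure of {C, D} is {A, B, C, D, E}, the whole schema; {C, D} is a candidate key.
Closure of {C, E} is {A, B, C, D, E}, the whole schema; {C, E} is a candidate key.
Closure of {A, B, C} is {A, B, C, D, E}, the whole schema; {A, B, C} is a candidate key.
These are minimal and exhaustive — every other superkey contains one of them.

{A, B, C}, {C, D}, {C, E}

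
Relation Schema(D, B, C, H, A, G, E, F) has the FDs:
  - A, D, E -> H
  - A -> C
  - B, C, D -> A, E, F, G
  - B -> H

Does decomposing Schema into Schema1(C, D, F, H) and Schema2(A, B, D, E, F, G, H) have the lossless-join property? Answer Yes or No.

No

Schema1 ∩ Schema2 = {D, F, H}; its closure under F is {D, F, H}.
Schema1 ⊄ {D, F, H} and Schema2 ⊄ {D, F, H}, so the split is lossy.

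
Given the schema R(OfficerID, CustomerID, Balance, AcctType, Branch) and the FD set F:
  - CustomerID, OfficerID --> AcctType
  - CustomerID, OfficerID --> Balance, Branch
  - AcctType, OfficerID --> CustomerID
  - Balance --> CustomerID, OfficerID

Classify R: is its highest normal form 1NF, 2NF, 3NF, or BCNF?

BCNF

Candidate keys: {AcctType, OfficerID}, {Balance}, {CustomerID, OfficerID}. Prime attributes: {AcctType, Balance, CustomerID, OfficerID}.
The left-hand side of every FD is a superkey, so BCNF is satisfied.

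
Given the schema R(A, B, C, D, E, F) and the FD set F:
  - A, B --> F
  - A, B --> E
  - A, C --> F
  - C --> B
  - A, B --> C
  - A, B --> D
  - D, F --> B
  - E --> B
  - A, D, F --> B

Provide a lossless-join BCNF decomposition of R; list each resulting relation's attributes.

Candidate keys of the original relation: {A, B}, {A, C}, {A, D, F}, {A, E}.
Within {A, B, C, D, E, F}: {C}⁺ ∩ {A, B, C, D, E, F} = {B, C}, not the whole set, so C --> B violates BCNF; decompose into {B, C} and {A, C, D, E, F}.
{B, C} has no BCNF violation.
{A, C, D, E, F} has no BCNF violation.

{A, C, D, E, F}; {B, C}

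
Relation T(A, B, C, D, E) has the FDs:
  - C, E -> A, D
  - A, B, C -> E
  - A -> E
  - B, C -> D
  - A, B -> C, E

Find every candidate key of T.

{A, B}, {B, C, E}

{B} never appears on the right of any FD, so every key must include it.
{A, B} is a candidate key since {A, B}⁺ = {A, B, C, D, E} covers every attribute.
{B, C, E} is a candidate key since {B, C, E}⁺ = {A, B, C, D, E} covers every attribute.
No proper subset of any of these is a key, and no other minimal superkey exists.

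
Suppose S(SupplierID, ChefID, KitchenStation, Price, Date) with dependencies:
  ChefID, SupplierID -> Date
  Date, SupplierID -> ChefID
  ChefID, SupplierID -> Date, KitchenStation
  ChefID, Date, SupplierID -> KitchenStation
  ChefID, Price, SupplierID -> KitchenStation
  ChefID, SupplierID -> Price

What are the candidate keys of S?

{ChefID, SupplierID}, {Date, SupplierID}

No FD produces {SupplierID}, so it must be in every candidate key.
{ChefID, SupplierID} is a candidate key since {ChefID, SupplierID}⁺ = {ChefID, Date, KitchenStation, Price, SupplierID} covers every attribute.
{Date, SupplierID} is a candidate key since {Date, SupplierID}⁺ = {ChefID, Date, KitchenStation, Price, SupplierID} covers every attribute.
No proper subset of any of these is a key, and no other minimal superkey exists.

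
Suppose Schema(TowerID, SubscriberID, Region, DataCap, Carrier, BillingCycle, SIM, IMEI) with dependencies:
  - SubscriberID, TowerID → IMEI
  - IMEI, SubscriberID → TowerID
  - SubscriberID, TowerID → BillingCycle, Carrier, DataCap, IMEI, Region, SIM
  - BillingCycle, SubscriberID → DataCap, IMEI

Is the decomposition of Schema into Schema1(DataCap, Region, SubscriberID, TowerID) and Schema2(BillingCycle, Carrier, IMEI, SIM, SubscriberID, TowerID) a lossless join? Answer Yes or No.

The shared attributes are {SubscriberID, TowerID} and {SubscriberID, TowerID}⁺ = {BillingCycle, Carrier, DataCap, IMEI, Region, SIM, SubscriberID, TowerID}.
Since Schema1 ⊆ {BillingCycle, Carrier, DataCap, IMEI, Region, SIM, SubscriberID, TowerID}, the intersection is a superkey of Schema1; the decomposition is lossless.

Yes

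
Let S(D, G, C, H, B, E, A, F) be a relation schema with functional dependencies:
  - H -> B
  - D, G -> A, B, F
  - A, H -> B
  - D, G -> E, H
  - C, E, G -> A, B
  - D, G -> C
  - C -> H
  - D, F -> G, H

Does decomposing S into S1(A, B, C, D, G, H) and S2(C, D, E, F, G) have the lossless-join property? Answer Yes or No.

Yes

Common attributes: {C, D, G}; their closure is {A, B, C, D, E, F, G, H}.
Since S1 ⊆ {A, B, C, D, E, F, G, H}, the intersection is a superkey of S1; the decomposition is lossless.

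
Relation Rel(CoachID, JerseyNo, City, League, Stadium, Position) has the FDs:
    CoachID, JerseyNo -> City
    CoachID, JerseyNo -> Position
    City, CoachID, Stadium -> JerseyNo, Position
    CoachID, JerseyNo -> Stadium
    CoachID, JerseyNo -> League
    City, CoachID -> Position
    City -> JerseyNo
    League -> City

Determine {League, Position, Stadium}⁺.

Start with {League, Position, Stadium}.
League -> City applies; add {City} → now {City, League, Position, Stadium}.
City -> JerseyNo applies; add {JerseyNo} → now {City, JerseyNo, League, Position, Stadium}.
No further FD applies.

{City, JerseyNo, League, Position, Stadium}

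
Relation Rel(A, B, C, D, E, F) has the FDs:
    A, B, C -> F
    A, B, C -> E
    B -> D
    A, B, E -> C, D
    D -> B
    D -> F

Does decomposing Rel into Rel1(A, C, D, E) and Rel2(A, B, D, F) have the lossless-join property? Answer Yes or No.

The shared attributes are {A, D} and {A, D}⁺ = {A, B, D, F}.
This includes all of Rel2, so the common attributes are a superkey of Rel2 — the join is lossless.

Yes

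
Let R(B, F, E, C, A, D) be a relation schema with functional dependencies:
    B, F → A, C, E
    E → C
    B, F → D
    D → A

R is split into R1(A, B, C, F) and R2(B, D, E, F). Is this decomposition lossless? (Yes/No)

Yes

Common attributes: {B, F}; their closure is {A, B, C, D, E, F}.
Since R1 ⊆ {A, B, C, D, E, F}, the intersection is a superkey of R1; the decomposition is lossless.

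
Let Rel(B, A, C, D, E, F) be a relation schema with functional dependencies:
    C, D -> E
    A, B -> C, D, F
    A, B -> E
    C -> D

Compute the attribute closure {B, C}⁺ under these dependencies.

Start with {B, C}.
C -> D applies; add {D} → now {B, C, D}.
C, D -> E applies; add {E} → now {B, C, D, E}.
No further FD applies.

{B, C, D, E}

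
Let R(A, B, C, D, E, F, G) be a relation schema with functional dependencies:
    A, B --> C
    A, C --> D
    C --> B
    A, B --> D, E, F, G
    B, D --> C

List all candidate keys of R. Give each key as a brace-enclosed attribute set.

No FD produces {A}, so it must be in every candidate key.
{A, B}⁺ = {A, B, C, D, E, F, G} — all of the relation — so {A, B} is a candidate key.
{A, C}⁺ = {A, B, C, D, E, F, G} — all of the relation — so {A, C} is a candidate key.
These are minimal and exhaustive — every other superkey contains one of them.

{A, B}, {A, C}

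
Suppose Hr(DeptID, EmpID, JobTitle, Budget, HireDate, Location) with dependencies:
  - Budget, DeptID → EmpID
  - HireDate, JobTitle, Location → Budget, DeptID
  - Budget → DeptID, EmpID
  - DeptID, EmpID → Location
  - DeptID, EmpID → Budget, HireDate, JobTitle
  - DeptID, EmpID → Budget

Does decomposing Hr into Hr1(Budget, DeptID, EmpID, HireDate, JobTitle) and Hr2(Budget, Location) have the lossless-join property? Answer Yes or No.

Yes

The shared attributes are {Budget} and {Budget}⁺ = {Budget, DeptID, EmpID, HireDate, JobTitle, Location}.
Hr1 is contained in that closure, so Hr1 ∩ Hr2 → Hr1 holds and the join is lossless.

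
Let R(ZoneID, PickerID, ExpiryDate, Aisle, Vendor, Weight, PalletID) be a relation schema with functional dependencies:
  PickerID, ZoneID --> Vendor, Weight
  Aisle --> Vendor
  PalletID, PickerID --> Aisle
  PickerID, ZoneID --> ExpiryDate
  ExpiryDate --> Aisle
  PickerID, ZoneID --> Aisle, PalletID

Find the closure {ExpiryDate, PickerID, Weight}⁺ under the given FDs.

Start with {ExpiryDate, PickerID, Weight}.
ExpiryDate --> Aisle applies; add {Aisle} → now {Aisle, ExpiryDate, PickerID, Weight}.
Aisle --> Vendor applies; add {Vendor} → now {Aisle, ExpiryDate, PickerID, Vendor, Weight}.
No further FD applies.

{Aisle, ExpiryDate, PickerID, Vendor, Weight}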